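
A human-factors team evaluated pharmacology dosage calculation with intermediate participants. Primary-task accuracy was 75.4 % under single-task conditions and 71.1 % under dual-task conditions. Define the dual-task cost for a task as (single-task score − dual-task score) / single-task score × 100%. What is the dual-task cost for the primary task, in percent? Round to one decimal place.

Cost = (75.4 − 71.1) / 75.4 × 100%
     = 4.3000 / 75.4 × 100% = 5.7029%.
≈ 5.7%.

5.7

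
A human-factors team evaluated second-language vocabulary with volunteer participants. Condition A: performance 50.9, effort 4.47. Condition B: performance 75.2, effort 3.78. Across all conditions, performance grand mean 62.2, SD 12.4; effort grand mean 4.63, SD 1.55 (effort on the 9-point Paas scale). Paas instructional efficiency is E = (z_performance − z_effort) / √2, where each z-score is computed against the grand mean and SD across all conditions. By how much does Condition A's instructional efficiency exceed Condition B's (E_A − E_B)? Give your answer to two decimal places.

Condition A: z_P = (50.9 − 62.2)/12.4 = -0.9113; z_E = (4.47 − 4.63)/1.55 = -0.1032; E_A = (-0.9113 − (-0.1032))/√2 = -0.5714.
Condition B: z_P = (75.2 − 62.2)/12.4 = 1.0484; z_E = (3.78 − 4.63)/1.55 = -0.5484; E_B = (1.0484 − (-0.5484))/√2 = 1.1291.
E_A − E_B = -0.5714 − 1.1291 = -1.7005 ≈ -1.70.

-1.70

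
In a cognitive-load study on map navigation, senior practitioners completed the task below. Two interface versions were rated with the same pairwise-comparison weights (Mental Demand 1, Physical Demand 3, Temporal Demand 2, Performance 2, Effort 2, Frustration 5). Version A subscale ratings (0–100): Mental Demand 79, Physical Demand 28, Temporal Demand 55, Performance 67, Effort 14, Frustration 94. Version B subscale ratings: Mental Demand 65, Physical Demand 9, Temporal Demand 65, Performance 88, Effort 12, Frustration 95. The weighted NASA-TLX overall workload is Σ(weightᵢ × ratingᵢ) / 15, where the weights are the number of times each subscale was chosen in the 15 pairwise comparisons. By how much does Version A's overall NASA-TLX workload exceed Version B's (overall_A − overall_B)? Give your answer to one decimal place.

Version A weighted sum = 1·79 + 3·28 + 2·55 + 2·67 + 2·14 + 5·94 = 79 + 84 + 110 + 134 + 28 + 470 = 905; overall_A = 905/15 = 60.3333.
Version B weighted sum = 1·65 + 3·9 + 2·65 + 2·88 + 2·12 + 5·95 = 65 + 27 + 130 + 176 + 24 + 475 = 897; overall_B = 897/15 = 59.8000.
Difference = 60.3333 − 59.8000 = 0.5333 ≈ 0.5.

0.5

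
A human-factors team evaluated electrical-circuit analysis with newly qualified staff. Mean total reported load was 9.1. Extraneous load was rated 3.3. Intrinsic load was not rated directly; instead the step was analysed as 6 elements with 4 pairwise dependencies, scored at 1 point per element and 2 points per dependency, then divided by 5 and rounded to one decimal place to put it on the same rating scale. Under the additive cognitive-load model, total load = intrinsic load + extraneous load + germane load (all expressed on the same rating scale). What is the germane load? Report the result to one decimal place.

3.0

Intrinsic (element-interactivity): (6 × 1 + 4 × 2) / 5 = 14 / 5 = 2.8000 → 2.8.
germane load = total − intrinsic − extraneous
             = 9.1 − 2.8 − 3.3 = 3.0.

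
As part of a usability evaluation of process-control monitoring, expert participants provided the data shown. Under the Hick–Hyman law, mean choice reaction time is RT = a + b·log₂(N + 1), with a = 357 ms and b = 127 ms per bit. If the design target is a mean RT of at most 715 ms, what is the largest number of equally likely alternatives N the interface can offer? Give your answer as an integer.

Set 357 + 127·log₂(N + 1) ≤ 715.
log₂(N + 1) ≤ (715 − 357) / 127 = 2.8189.
N + 1 ≤ 2^2.8189 = 7.0562.
N ≤ 6.0562, so the largest integer N is 6.

6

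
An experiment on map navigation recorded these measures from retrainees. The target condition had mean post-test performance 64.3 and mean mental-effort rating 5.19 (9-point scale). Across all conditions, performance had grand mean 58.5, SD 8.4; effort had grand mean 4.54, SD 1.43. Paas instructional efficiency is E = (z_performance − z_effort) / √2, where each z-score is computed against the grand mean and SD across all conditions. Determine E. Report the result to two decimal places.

0.17

z_performance = (64.3 − 58.5) / 8.4 = 5.8000 / 8.4 = 0.6905.
z_effort = (5.19 − 4.54) / 1.43 = 0.6500 / 1.43 = 0.4545.
z_P − z_E = 0.6905 − 0.4545 = 0.2360.
E = 0.2360 / √2 = 0.2360 / 1.41421 = 0.1669 ≈ 0.17.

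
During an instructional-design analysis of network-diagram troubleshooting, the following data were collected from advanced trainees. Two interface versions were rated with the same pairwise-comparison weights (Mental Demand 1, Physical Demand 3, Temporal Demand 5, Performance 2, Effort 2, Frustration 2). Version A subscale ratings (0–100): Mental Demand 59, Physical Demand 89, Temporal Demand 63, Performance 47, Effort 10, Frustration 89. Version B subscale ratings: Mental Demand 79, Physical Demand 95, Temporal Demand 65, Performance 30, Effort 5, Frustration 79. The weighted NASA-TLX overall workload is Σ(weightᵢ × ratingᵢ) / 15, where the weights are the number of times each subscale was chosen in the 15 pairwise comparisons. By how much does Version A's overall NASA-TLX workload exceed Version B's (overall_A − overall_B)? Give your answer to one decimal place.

Version A weighted sum = 1·59 + 3·89 + 5·63 + 2·47 + 2·10 + 2·89 = 59 + 267 + 315 + 94 + 20 + 178 = 933; overall_A = 933/15 = 62.2000.
Version B weighted sum = 1·79 + 3·95 + 5·65 + 2·30 + 2·5 + 2·79 = 79 + 285 + 325 + 60 + 10 + 158 = 917; overall_B = 917/15 = 61.1333.
Difference = 62.2000 − 61.1333 = 1.0667 ≈ 1.1.

1.1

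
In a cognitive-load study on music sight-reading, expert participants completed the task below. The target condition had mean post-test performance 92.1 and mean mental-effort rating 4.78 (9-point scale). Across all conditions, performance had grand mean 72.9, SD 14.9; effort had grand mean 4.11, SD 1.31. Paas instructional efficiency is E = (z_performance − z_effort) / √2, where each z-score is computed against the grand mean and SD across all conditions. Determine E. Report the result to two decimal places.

z_performance = (92.1 − 72.9) / 14.9 = 19.2000 / 14.9 = 1.2886.
z_effort = (4.78 − 4.11) / 1.31 = 0.6700 / 1.31 = 0.5115.
z_P − z_E = 1.2886 − 0.5115 = 0.7771.
E = 0.7771 / √2 = 0.7771 / 1.41421 = 0.5495 ≈ 0.55.

0.55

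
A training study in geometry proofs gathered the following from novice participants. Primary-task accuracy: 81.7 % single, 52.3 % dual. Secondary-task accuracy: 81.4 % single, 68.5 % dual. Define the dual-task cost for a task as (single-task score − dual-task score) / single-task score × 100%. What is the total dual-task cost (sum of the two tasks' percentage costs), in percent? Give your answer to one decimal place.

Primary cost = (81.7 − 52.3) / 81.7 × 100% = 35.9853%.
Secondary cost = (81.4 − 68.5) / 81.4 × 100% = 15.8477%.
Total = 35.9853% + 15.8477% = 51.8330% ≈ 51.8%.

51.8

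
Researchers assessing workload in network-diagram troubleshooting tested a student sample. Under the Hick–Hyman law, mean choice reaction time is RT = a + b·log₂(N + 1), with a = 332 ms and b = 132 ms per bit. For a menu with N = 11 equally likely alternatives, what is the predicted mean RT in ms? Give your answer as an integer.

805

log₂(11 + 1) = log₂(12) = 3.5850.
RT = 332 + 132 × 3.5850 = 332 + 473.2200 = 805.2200 ms.
≈ 805 ms.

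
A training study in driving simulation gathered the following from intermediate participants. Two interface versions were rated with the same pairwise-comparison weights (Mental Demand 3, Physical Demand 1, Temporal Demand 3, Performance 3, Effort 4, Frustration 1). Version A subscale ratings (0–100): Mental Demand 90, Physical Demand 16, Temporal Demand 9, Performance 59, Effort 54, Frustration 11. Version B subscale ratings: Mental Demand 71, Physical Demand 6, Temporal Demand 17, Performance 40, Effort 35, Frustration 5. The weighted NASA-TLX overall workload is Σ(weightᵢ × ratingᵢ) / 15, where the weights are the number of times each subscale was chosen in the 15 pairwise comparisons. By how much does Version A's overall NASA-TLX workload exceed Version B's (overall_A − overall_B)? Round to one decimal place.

Version A weighted sum = 3·90 + 1·16 + 3·9 + 3·59 + 4·54 + 1·11 = 270 + 16 + 27 + 177 + 216 + 11 = 717; overall_A = 717/15 = 47.8000.
Version B weighted sum = 3·71 + 1·6 + 3·17 + 3·40 + 4·35 + 1·5 = 213 + 6 + 51 + 120 + 140 + 5 = 535; overall_B = 535/15 = 35.6667.
Difference = 47.8000 − 35.6667 = 12.1333 ≈ 12.1.

12.1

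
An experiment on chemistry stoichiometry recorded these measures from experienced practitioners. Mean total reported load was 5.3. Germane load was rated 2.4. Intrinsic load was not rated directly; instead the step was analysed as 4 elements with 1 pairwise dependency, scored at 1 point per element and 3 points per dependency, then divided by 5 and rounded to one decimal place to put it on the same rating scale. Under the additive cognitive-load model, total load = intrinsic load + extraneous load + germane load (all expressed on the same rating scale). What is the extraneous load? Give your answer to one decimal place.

Intrinsic (element-interactivity): (4 × 1 + 1 × 3) / 5 = 7 / 5 = 1.4000 → 1.4.
extraneous load = total − intrinsic − germane
             = 5.3 − 1.4 − 2.4 = 1.5.

1.5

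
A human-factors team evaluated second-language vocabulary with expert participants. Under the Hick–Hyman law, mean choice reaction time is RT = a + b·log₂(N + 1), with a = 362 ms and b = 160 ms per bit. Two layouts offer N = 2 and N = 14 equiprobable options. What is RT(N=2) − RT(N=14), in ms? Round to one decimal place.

RT(2) = 362 + 160·log₂(3) = 362 + 160·1.5850 = 615.6000 ms.
RT(14) = 362 + 160·log₂(15) = 362 + 160·3.9069 = 987.1040 ms.
Difference = 615.6000 − 987.1040 = -371.5040 ≈ -371.5 ms.

-371.5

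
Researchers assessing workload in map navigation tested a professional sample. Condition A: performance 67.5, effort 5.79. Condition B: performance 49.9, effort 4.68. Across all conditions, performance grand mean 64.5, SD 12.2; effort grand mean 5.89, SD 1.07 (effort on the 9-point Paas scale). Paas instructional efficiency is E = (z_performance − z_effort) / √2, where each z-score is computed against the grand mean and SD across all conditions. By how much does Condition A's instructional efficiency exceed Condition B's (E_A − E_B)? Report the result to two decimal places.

0.29

Condition A: z_P = (67.5 − 64.5)/12.2 = 0.2459; z_E = (5.79 − 5.89)/1.07 = -0.0935; E_A = (0.2459 − (-0.0935))/√2 = 0.2400.
Condition B: z_P = (49.9 − 64.5)/12.2 = -1.1967; z_E = (4.68 − 5.89)/1.07 = -1.1308; E_B = (-1.1967 − (-1.1308))/√2 = -0.0466.
E_A − E_B = 0.2400 − (-0.0466) = 0.2866 ≈ 0.29.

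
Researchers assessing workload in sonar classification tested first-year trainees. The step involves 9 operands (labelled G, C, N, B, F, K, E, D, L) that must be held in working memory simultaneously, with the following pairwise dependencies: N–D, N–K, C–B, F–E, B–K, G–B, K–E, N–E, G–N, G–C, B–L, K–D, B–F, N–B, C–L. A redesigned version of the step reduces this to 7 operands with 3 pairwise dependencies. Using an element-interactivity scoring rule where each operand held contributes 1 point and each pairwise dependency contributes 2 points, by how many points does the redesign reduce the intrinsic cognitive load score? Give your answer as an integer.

26

Original: 9 × 1 + 15 × 2 = 9 + 30 = 39.
Redesigned: 7 × 1 + 3 × 2 = 7 + 6 = 13.
Reduction = 39 − 13 = 26.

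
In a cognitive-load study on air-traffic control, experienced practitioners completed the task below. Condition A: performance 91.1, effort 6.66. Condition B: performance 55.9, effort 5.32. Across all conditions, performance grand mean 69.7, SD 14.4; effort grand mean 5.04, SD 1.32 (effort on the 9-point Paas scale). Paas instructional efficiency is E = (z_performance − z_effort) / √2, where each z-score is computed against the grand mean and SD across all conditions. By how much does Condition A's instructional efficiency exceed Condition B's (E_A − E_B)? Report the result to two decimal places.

1.01

Condition A: z_P = (91.1 − 69.7)/14.4 = 1.4861; z_E = (6.66 − 5.04)/1.32 = 1.2273; E_A = (1.4861 − 1.2273)/√2 = 0.1830.
Condition B: z_P = (55.9 − 69.7)/14.4 = -0.9583; z_E = (5.32 − 5.04)/1.32 = 0.2121; E_B = (-0.9583 − 0.2121)/√2 = -0.8276.
E_A − E_B = 0.1830 − (-0.8276) = 1.0106 ≈ 1.01.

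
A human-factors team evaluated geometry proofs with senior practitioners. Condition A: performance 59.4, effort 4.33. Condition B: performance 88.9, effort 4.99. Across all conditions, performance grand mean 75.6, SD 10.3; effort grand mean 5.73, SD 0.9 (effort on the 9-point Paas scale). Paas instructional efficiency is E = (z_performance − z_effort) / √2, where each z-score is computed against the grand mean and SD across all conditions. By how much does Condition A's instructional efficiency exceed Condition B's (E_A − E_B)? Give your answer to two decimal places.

-1.51

Condition A: z_P = (59.4 − 75.6)/10.3 = -1.5728; z_E = (4.33 − 5.73)/0.9 = -1.5556; E_A = (-1.5728 − (-1.5556))/√2 = -0.0122.
Condition B: z_P = (88.9 − 75.6)/10.3 = 1.2913; z_E = (4.99 − 5.73)/0.9 = -0.8222; E_B = (1.2913 − (-0.8222))/√2 = 1.4945.
E_A − E_B = -0.0122 − 1.4945 = -1.5067 ≈ -1.51.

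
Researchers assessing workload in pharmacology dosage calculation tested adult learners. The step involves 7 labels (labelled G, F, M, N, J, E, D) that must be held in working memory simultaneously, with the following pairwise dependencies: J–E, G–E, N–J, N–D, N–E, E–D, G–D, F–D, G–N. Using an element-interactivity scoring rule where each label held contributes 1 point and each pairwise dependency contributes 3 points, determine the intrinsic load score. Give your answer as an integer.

34

Count of labels held simultaneously: 7.
Count of pairwise dependencies listed: 9.
Element contribution: 7 × 1 = 7.
Interaction contribution: 9 × 3 = 27.
Intrinsic load = 7 + 27 = 34.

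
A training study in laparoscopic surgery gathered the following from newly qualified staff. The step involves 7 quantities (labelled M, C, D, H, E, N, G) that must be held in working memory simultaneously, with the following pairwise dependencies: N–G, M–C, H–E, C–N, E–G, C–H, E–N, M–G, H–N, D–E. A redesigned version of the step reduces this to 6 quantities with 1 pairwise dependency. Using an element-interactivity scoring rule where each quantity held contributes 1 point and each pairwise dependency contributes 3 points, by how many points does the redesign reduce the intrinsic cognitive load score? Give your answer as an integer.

28

Original: 7 × 1 + 10 × 3 = 7 + 30 = 37.
Redesigned: 6 × 1 + 1 × 3 = 6 + 3 = 9.
Reduction = 37 − 9 = 28.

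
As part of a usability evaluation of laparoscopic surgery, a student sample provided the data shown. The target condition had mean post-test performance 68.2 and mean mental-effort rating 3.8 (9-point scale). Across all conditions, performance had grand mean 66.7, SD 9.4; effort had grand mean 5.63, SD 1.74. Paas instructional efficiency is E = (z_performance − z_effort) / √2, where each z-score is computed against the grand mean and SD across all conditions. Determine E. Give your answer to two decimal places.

z_performance = (68.2 − 66.7) / 9.4 = 1.5000 / 9.4 = 0.1596.
z_effort = (3.8 − 5.63) / 1.74 = -1.8300 / 1.74 = -1.0517.
z_P − z_E = 0.1596 − (-1.0517) = 1.2113.
E = 1.2113 / √2 = 1.2113 / 1.41421 = 0.8565 ≈ 0.86.

0.86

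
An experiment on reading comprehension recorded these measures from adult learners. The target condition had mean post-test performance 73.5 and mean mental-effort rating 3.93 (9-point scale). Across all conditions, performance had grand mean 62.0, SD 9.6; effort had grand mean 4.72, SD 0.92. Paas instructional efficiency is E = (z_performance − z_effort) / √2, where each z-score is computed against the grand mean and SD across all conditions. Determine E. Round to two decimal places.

1.45

z_performance = (73.5 − 62.0) / 9.6 = 11.5000 / 9.6 = 1.1979.
z_effort = (3.93 − 4.72) / 0.92 = -0.7900 / 0.92 = -0.8587.
z_P − z_E = 1.1979 − (-0.8587) = 2.0566.
E = 2.0566 / √2 = 2.0566 / 1.41421 = 1.4542 ≈ 1.45.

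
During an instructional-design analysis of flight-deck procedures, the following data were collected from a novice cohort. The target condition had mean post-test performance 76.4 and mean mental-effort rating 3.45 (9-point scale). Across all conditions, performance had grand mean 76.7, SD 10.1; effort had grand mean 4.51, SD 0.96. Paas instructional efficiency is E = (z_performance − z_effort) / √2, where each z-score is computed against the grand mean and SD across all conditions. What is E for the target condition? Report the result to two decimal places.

0.76

z_performance = (76.4 − 76.7) / 10.1 = -0.3000 / 10.1 = -0.0297.
z_effort = (3.45 − 4.51) / 0.96 = -1.0600 / 0.96 = -1.1042.
z_P − z_E = -0.0297 − (-1.1042) = 1.0745.
E = 1.0745 / √2 = 1.0745 / 1.41421 = 0.7598 ≈ 0.76.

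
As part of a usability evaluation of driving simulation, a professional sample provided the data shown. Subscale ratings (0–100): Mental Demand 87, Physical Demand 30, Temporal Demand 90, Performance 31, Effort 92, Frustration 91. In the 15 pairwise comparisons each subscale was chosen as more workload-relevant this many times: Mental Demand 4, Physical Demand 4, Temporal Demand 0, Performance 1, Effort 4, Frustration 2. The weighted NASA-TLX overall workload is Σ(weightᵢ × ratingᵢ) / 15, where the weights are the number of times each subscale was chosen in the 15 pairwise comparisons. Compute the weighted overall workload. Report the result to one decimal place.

69.9

The tallies are the weights (they sum to 15).
Weighted sum = 4·87 + 4·30 + 0·90 + 1·31 + 4·92 + 2·91
            = 348 + 120 + 0 + 31 + 368 + 182 = 1049.
Overall workload = 1049 / 15 = 69.9333 ≈ 69.9.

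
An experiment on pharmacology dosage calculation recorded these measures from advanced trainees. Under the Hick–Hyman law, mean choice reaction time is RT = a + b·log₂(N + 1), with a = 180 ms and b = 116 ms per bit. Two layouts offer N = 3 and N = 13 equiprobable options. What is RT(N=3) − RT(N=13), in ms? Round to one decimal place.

-209.7

RT(3) = 180 + 116·log₂(4) = 180 + 116·2.0000 = 412.0000 ms.
RT(13) = 180 + 116·log₂(14) = 180 + 116·3.8074 = 621.6584 ms.
Difference = 412.0000 − 621.6584 = -209.6584 ≈ -209.7 ms.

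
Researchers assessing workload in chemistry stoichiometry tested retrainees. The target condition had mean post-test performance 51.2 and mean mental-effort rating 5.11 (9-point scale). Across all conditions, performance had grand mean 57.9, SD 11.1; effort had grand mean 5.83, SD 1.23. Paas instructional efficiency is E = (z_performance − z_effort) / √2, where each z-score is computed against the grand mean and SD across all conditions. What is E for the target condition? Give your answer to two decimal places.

-0.01

z_performance = (51.2 − 57.9) / 11.1 = -6.7000 / 11.1 = -0.6036.
z_effort = (5.11 − 5.83) / 1.23 = -0.7200 / 1.23 = -0.5854.
z_P − z_E = -0.6036 − (-0.5854) = -0.0182.
E = -0.0182 / √2 = -0.0182 / 1.41421 = -0.0129 ≈ -0.01.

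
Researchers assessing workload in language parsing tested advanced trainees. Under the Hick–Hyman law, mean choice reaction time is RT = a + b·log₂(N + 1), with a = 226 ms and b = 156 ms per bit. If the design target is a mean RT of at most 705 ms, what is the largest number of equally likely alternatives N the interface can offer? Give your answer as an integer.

7

Set 226 + 156·log₂(N + 1) ≤ 705.
log₂(N + 1) ≤ (705 − 226) / 156 = 3.0705.
N + 1 ≤ 2^3.0705 = 8.4006.
N ≤ 7.4006, so the largest integer N is 7.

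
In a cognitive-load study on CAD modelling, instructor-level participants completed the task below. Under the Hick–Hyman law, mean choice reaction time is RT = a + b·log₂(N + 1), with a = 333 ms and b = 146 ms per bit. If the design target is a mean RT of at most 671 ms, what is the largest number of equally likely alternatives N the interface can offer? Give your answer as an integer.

Set 333 + 146·log₂(N + 1) ≤ 671.
log₂(N + 1) ≤ (671 − 333) / 146 = 2.3151.
N + 1 ≤ 2^2.3151 = 4.9764.
N ≤ 3.9764, so the largest integer N is 3.

3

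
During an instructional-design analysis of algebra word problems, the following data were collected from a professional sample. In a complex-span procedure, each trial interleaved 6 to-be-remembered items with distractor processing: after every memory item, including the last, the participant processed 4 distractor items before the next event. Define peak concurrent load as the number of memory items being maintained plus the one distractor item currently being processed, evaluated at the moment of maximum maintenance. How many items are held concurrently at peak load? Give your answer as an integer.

7

Maintenance is greatest during the distractor(s) after memory item 6: all 6 memory items are being held.
One distractor item is concurrently being processed.
Peak concurrent load = 6 + 1 = 7 items.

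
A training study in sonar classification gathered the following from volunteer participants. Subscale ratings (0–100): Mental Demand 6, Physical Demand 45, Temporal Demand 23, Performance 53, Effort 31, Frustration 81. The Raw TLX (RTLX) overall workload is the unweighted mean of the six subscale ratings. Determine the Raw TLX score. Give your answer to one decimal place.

Sum of ratings = 6 + 45 + 23 + 53 + 31 + 81 = 239.
RTLX = 239 / 6 = 39.8333 ≈ 39.8.

39.8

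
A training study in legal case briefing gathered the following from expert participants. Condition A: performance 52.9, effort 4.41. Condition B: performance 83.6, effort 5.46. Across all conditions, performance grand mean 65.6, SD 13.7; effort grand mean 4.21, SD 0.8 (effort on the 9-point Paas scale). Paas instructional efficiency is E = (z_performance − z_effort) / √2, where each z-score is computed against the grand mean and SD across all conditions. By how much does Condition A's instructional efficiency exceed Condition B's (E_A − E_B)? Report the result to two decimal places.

Condition A: z_P = (52.9 − 65.6)/13.7 = -0.9270; z_E = (4.41 − 4.21)/0.8 = 0.2500; E_A = (-0.9270 − 0.2500)/√2 = -0.8323.
Condition B: z_P = (83.6 − 65.6)/13.7 = 1.3139; z_E = (5.46 − 4.21)/0.8 = 1.5625; E_B = (1.3139 − 1.5625)/√2 = -0.1758.
E_A − E_B = -0.8323 − (-0.1758) = -0.6565 ≈ -0.66.

-0.66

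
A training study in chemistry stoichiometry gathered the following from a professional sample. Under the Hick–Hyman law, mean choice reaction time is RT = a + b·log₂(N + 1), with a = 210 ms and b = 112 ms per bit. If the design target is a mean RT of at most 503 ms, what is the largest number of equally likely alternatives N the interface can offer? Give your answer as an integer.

5

Set 210 + 112·log₂(N + 1) ≤ 503.
log₂(N + 1) ≤ (503 − 210) / 112 = 2.6161.
N + 1 ≤ 2^2.6161 = 6.1309.
N ≤ 5.1309, so the largest integer N is 5.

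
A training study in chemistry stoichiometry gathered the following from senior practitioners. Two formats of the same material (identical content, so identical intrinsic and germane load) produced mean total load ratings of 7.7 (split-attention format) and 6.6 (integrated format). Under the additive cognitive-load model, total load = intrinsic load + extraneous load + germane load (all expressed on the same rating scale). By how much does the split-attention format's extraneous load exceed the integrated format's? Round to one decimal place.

1.1

Intrinsic and germane load are equal across formats, so the difference in total load equals the difference in extraneous load.
Extraneous-load difference = 7.7 − 6.6 = 1.1.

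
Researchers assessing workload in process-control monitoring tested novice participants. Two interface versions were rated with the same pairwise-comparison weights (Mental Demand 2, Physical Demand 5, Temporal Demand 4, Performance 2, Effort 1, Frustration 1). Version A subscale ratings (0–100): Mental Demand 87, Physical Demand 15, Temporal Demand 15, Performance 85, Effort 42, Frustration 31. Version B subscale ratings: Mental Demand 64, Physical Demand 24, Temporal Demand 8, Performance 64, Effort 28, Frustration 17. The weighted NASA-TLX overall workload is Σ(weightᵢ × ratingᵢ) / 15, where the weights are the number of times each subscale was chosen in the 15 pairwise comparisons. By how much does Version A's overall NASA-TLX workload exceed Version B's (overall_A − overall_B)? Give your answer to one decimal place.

Version A weighted sum = 2·87 + 5·15 + 4·15 + 2·85 + 1·42 + 1·31 = 174 + 75 + 60 + 170 + 42 + 31 = 552; overall_A = 552/15 = 36.8000.
Version B weighted sum = 2·64 + 5·24 + 4·8 + 2·64 + 1·28 + 1·17 = 128 + 120 + 32 + 128 + 28 + 17 = 453; overall_B = 453/15 = 30.2000.
Difference = 36.8000 − 30.2000 = 6.6000 ≈ 6.6.

6.6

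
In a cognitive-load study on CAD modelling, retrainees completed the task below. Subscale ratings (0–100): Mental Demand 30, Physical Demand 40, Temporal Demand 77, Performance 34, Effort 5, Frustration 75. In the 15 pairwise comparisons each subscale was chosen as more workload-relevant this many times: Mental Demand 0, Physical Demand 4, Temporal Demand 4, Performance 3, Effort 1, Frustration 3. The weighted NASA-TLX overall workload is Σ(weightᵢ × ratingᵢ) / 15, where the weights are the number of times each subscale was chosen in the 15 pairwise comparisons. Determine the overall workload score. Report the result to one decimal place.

53.3

The tallies are the weights (they sum to 15).
Weighted sum = 0·30 + 4·40 + 4·77 + 3·34 + 1·5 + 3·75
            = 0 + 160 + 308 + 102 + 5 + 225 = 800.
Overall workload = 800 / 15 = 53.3333 ≈ 53.3.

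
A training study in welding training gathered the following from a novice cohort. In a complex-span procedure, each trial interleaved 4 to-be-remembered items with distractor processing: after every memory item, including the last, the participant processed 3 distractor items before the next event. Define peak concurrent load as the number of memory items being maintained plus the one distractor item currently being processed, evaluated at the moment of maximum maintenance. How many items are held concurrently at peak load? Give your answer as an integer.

Maintenance is greatest during the distractor(s) after memory item 4: all 4 memory items are being held.
One distractor item is concurrently being processed.
Peak concurrent load = 4 + 1 = 5 items.

5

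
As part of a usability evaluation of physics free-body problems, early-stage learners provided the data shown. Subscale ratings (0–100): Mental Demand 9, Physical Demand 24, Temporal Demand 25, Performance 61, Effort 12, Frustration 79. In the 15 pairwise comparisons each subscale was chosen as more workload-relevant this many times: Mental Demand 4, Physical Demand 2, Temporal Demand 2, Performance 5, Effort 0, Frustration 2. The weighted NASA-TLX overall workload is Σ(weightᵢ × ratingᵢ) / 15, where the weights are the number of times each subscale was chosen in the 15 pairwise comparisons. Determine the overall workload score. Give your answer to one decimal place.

The tallies are the weights (they sum to 15).
Weighted sum = 4·9 + 2·24 + 2·25 + 5·61 + 0·12 + 2·79
            = 36 + 48 + 50 + 305 + 0 + 158 = 597.
Overall workload = 597 / 15 = 39.8000 ≈ 39.8.

39.8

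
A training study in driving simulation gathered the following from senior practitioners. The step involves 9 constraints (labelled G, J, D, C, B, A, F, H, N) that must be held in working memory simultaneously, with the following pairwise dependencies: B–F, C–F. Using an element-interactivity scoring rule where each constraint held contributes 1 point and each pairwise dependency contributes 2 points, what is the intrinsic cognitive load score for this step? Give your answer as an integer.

Count of constraints held simultaneously: 9.
Count of pairwise dependencies listed: 2.
Element contribution: 9 × 1 = 9.
Interaction contribution: 2 × 2 = 4.
Intrinsic load = 9 + 4 = 13.

13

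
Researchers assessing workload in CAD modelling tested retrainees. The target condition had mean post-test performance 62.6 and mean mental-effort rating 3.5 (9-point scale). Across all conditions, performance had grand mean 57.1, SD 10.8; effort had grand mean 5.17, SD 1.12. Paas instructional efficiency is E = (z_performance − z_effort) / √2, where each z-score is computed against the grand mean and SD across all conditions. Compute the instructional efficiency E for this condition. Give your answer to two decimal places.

z_performance = (62.6 − 57.1) / 10.8 = 5.5000 / 10.8 = 0.5093.
z_effort = (3.5 − 5.17) / 1.12 = -1.6700 / 1.12 = -1.4911.
z_P − z_E = 0.5093 − (-1.4911) = 2.0004.
E = 2.0004 / √2 = 2.0004 / 1.41421 = 1.4145 ≈ 1.41.

1.41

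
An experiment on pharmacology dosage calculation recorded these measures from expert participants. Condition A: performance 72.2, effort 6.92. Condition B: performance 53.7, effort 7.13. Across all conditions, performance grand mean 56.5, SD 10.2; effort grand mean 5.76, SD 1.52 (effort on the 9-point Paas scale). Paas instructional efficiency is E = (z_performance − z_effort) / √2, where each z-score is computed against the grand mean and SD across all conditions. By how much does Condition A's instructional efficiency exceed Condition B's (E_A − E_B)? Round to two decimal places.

Condition A: z_P = (72.2 − 56.5)/10.2 = 1.5392; z_E = (6.92 − 5.76)/1.52 = 0.7632; E_A = (1.5392 − 0.7632)/√2 = 0.5487.
Condition B: z_P = (53.7 − 56.5)/10.2 = -0.2745; z_E = (7.13 − 5.76)/1.52 = 0.9013; E_B = (-0.2745 − 0.9013)/√2 = -0.8314.
E_A − E_B = 0.5487 − (-0.8314) = 1.3801 ≈ 1.38.

1.38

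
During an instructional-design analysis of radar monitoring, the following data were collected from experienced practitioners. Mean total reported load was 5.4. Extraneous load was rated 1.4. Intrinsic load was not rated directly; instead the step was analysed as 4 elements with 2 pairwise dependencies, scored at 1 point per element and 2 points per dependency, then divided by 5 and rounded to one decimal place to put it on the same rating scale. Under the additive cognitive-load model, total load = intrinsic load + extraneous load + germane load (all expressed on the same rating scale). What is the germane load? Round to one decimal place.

Intrinsic (element-interactivity): (4 × 1 + 2 × 2) / 5 = 8 / 5 = 1.6000 → 1.6.
germane load = total − intrinsic − extraneous
             = 5.4 − 1.6 − 1.4 = 2.4.

2.4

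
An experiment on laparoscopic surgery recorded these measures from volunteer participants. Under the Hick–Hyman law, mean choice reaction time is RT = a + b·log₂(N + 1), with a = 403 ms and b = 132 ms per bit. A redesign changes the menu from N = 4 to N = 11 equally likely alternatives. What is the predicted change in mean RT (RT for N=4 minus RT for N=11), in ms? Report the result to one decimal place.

RT(4) = 403 + 132·log₂(5) = 403 + 132·2.3219 = 709.4908 ms.
RT(11) = 403 + 132·log₂(12) = 403 + 132·3.5850 = 876.2200 ms.
Difference = 709.4908 − 876.2200 = -166.7292 ≈ -166.7 ms.

-166.7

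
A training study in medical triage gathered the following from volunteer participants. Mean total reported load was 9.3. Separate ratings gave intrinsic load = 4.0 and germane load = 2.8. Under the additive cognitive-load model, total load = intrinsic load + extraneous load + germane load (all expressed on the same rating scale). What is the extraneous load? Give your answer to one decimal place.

2.5

extraneous load = total − intrinsic − germane
             = 9.3 − 4.0 − 2.8 = 2.5.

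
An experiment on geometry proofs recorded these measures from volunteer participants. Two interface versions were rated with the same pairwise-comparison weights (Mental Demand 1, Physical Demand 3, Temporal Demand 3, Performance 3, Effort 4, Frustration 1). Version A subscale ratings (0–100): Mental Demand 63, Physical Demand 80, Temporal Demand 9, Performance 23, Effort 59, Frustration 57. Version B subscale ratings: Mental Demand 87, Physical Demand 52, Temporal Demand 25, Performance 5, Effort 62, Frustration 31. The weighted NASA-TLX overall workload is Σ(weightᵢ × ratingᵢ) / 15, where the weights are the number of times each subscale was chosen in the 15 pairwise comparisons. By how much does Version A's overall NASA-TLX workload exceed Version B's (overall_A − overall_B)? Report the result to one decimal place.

Version A weighted sum = 1·63 + 3·80 + 3·9 + 3·23 + 4·59 + 1·57 = 63 + 240 + 27 + 69 + 236 + 57 = 692; overall_A = 692/15 = 46.1333.
Version B weighted sum = 1·87 + 3·52 + 3·25 + 3·5 + 4·62 + 1·31 = 87 + 156 + 75 + 15 + 248 + 31 = 612; overall_B = 612/15 = 40.8000.
Difference = 46.1333 − 40.8000 = 5.3333 ≈ 5.3.

5.3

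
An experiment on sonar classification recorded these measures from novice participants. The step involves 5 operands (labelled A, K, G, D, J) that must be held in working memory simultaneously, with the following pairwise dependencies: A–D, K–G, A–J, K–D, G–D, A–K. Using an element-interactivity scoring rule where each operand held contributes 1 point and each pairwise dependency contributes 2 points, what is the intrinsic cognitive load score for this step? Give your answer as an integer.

Count of operands held simultaneously: 5.
Count of pairwise dependencies listed: 6.
Element contribution: 5 × 1 = 5.
Interaction contribution: 6 × 2 = 12.
Intrinsic load = 5 + 12 = 17.

17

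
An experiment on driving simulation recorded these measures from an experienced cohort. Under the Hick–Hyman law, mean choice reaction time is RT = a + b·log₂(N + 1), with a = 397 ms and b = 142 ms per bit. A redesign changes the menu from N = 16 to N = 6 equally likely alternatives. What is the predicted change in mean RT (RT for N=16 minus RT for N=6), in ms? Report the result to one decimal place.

RT(16) = 397 + 142·log₂(17) = 397 + 142·4.0875 = 977.4250 ms.
RT(6) = 397 + 142·log₂(7) = 397 + 142·2.8074 = 795.6508 ms.
Difference = 977.4250 − 795.6508 = 181.7742 ≈ 181.8 ms.

181.8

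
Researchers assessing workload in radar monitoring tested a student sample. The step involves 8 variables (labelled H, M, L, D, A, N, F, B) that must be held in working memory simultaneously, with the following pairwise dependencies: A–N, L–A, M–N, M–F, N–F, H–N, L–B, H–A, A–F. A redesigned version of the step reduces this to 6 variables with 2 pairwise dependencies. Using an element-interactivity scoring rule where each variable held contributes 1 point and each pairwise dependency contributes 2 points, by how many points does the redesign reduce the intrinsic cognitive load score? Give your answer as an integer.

Original: 8 × 1 + 9 × 2 = 8 + 18 = 26.
Redesigned: 6 × 1 + 2 × 2 = 6 + 4 = 10.
Reduction = 26 − 10 = 16.

16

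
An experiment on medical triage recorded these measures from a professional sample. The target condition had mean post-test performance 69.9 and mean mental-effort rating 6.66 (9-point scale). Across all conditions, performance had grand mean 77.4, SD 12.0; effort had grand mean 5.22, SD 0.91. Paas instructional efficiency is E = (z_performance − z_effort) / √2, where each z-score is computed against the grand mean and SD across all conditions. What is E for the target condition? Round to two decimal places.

z_performance = (69.9 − 77.4) / 12.0 = -7.5000 / 12.0 = -0.6250.
z_effort = (6.66 − 5.22) / 0.91 = 1.4400 / 0.91 = 1.5824.
z_P − z_E = -0.6250 − 1.5824 = -2.2074.
E = -2.2074 / √2 = -2.2074 / 1.41421 = -1.5609 ≈ -1.56.

-1.56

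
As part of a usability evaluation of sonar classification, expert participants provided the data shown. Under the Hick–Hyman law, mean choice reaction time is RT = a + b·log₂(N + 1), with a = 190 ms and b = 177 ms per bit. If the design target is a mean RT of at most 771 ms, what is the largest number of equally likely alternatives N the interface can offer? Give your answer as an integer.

Set 190 + 177·log₂(N + 1) ≤ 771.
log₂(N + 1) ≤ (771 − 190) / 177 = 3.2825.
N + 1 ≤ 2^3.2825 = 9.7304.
N ≤ 8.7304, so the largest integer N is 8.

8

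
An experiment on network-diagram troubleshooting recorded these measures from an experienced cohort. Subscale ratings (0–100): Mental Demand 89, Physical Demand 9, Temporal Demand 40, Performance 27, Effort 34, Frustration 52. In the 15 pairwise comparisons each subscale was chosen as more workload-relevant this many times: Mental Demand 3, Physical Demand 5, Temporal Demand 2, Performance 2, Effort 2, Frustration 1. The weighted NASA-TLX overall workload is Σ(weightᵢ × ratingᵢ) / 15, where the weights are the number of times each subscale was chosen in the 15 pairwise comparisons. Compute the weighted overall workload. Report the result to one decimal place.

37.7

The tallies are the weights (they sum to 15).
Weighted sum = 3·89 + 5·9 + 2·40 + 2·27 + 2·34 + 1·52
            = 267 + 45 + 80 + 54 + 68 + 52 = 566.
Overall workload = 566 / 15 = 37.7333 ≈ 37.7.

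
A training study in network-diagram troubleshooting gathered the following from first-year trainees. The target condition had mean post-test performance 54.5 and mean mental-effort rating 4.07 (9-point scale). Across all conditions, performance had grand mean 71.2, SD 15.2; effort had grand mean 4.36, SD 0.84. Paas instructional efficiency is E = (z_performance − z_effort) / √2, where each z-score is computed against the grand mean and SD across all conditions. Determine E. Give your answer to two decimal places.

-0.53

z_performance = (54.5 − 71.2) / 15.2 = -16.7000 / 15.2 = -1.0987.
z_effort = (4.07 − 4.36) / 0.84 = -0.2900 / 0.84 = -0.3452.
z_P − z_E = -1.0987 − (-0.3452) = -0.7535.
E = -0.7535 / √2 = -0.7535 / 1.41421 = -0.5328 ≈ -0.53.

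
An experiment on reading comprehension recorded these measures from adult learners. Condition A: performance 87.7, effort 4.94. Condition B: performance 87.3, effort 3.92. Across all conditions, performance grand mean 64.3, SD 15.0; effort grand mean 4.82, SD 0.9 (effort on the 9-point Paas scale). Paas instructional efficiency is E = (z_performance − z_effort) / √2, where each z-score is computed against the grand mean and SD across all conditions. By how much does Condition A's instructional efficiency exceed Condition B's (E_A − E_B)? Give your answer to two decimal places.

-0.78

Condition A: z_P = (87.7 − 64.3)/15.0 = 1.5600; z_E = (4.94 − 4.82)/0.9 = 0.1333; E_A = (1.5600 − 0.1333)/√2 = 1.0088.
Condition B: z_P = (87.3 − 64.3)/15.0 = 1.5333; z_E = (3.92 − 4.82)/0.9 = -1.0000; E_B = (1.5333 − (-1.0000))/√2 = 1.7913.
E_A − E_B = 1.0088 − 1.7913 = -0.7825 ≈ -0.78.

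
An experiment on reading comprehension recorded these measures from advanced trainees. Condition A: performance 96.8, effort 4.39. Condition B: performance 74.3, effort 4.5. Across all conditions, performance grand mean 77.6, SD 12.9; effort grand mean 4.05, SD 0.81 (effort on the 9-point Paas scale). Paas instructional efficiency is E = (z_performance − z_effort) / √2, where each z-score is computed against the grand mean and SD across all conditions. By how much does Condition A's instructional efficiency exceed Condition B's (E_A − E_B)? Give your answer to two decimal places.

1.33

Condition A: z_P = (96.8 − 77.6)/12.9 = 1.4884; z_E = (4.39 − 4.05)/0.81 = 0.4198; E_A = (1.4884 − 0.4198)/√2 = 0.7556.
Condition B: z_P = (74.3 − 77.6)/12.9 = -0.2558; z_E = (4.5 − 4.05)/0.81 = 0.5556; E_B = (-0.2558 − 0.5556)/√2 = -0.5737.
E_A − E_B = 0.7556 − (-0.5737) = 1.3293 ≈ 1.33.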